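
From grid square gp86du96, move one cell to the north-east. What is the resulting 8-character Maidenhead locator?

GP86eu07

Longitude extended square 9; +1 → 10, wraps to 0, carry into subsquare.
Longitude subsquare d = 3; +1 → 4 = e.
Latitude extended square 6; +1 → 7.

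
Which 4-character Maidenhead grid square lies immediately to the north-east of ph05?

PH16

Longitude square 0; +1 → 1.
Latitude square 5; +1 → 6.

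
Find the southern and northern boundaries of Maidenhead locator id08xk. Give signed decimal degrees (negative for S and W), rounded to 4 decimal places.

-51.5833, -51.5417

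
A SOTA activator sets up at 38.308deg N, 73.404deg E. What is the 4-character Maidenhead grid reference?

MM68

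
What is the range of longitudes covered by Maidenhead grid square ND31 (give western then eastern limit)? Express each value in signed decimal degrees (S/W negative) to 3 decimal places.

86.000, 88.000

Field N=13, D=3: +13·20° lon, +3·10° lat → SW at lon 80°, lat -60°.
Square 3, 1: +3·2° lon, +1·1° lat → SW at lon 86°, lat -59°.
Cell spans 2° lon × 1° lat.
west 86.000, east 88.000.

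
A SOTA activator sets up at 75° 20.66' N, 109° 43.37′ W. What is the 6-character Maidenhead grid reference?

DQ55di

Add 180° to longitude and 90° to latitude: 70.2772, 165.3443.
Field: lon ⌊70.2772/20⌋ = 3 → D; lat ⌊165.3443/10⌋ = 16 → Q.
Square: lon ⌊10.2772/2⌋ = 5; lat ⌊5.3443/1⌋ = 5.
Subsquare: lon ⌊0.2772/0.0833333⌋ = 3 → d; lat ⌊0.3443/0.0416667⌋ = 8 → i.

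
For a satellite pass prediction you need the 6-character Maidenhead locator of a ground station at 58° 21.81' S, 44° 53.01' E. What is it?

LD21kp

Offset from 180°W / 90°S: lon 224.8835°, lat 31.6365°.
Field: lon ⌊224.8835/20⌋ = 11 → L; lat ⌊31.6365/10⌋ = 3 → D.
Square: lon ⌊4.8835/2⌋ = 2; lat ⌊1.6365/1⌋ = 1.
Subsquare: lon ⌊0.8835/0.0833333⌋ = 10 → k; lat ⌊0.6365/0.0416667⌋ = 15 → p.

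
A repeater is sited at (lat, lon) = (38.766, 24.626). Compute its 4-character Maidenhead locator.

KM28

Add 180° to longitude and 90° to latitude: 204.63, 128.77.
Field: 204.63/20 → 10 → K, 128.77/10 → 12 → M; chars KM.
Square: 4.63/2 → 2, 8.77/1 → 8; chars 28.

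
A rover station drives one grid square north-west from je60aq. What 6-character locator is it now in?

JE50xr

Longitude subsquare a = 0; −1 → -1, wraps to 23 = x, carry into square.
Longitude square 6; −1 → 5.
Latitude subsquare q = 16; +1 → 17 = r.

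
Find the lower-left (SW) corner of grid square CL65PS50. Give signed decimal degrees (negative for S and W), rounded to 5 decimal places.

Field C=2, L=11: +2·20° lon, +11·10° lat → SW at lon -140°, lat 20°.
Square 6, 5: +6·2° lon, +5·1° lat → SW at lon -128°, lat 25°.
Subsquare p=15, s=18: +15·0.0833333° lon, +18·0.0416667° lat → SW at lon -126.75°, lat 25.75°.
Extended square 5, 0: +5·0.00833333° lon, +0·0.00416667° lat → SW at lon -126.708°, lat 25.75°.
latitude 25.75000, longitude -126.70833.

25.75000, -126.70833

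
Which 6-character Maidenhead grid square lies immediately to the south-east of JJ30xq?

JJ40ap

Longitude subsquare x = 23; +1 → 24, wraps to 0 = a, carry into square.
Longitude square 3; +1 → 4.
Latitude subsquare q = 16; −1 → 15 = p.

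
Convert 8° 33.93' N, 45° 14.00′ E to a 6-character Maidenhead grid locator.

Add 180° to longitude and 90° to latitude: 225.2333, 98.5655.
Field: lon ⌊225.2333/20⌋ = 11 → L; lat ⌊98.5655/10⌋ = 9 → J.
Square: lon ⌊5.2333/2⌋ = 2; lat ⌊8.5655/1⌋ = 8.
Subsquare: lon ⌊1.2333/0.0833333⌋ = 14 → o; lat ⌊0.5655/0.0416667⌋ = 13 → n.

LJ28on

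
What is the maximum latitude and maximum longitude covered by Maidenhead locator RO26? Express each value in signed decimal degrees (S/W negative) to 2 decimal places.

57.00, 166.00

Field R=17, O=14: +17·20° lon, +14·10° lat → SW at lon 160°, lat 50°.
Square 2, 6: +2·2° lon, +6·1° lat → SW at lon 164°, lat 56°.
Cell spans 2° lon × 1° lat. NE corner is SW corner plus one full cell.
latitude 57.00, longitude 166.00.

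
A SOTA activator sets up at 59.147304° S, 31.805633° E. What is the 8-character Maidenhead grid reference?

KD50vu64

Offset from 180°W / 90°S: lon 211.80563°, lat 30.85270°.
Field: 211.80563/20 → 10 → K, 30.85270/10 → 3 → D; chars KD.
Square: 11.80563/2 → 5, 0.85270/1 → 0; chars 50.
Subsquare: 1.80563/0.0833333 → 21 → v, 0.85270/0.0416667 → 20 → u; chars vu.
Extended square: 0.05563/0.00833333 → 6, 0.01936/0.00416667 → 4; chars 64.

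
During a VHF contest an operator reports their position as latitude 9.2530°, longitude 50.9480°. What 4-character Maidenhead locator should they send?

Add 180° to longitude and 90° to latitude: 230.95, 99.25.
Field (20°×10°, letters A–R): 230.95/20 → 11 → L, 99.25/10 → 9 → J; chars LJ.
Square (2°×1°, digits 0–9): 10.95/2 → 5, 9.25/1 → 9; chars 59.

LJ59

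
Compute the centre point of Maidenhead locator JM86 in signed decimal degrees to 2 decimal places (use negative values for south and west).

36.50, 17.00

Field J=9, M=12: +9·20° lon, +12·10° lat → SW at lon 0°, lat 30°.
Square 8, 6: +8·2° lon, +6·1° lat → SW at lon 16°, lat 36°.
Cell spans 2° lon × 1° lat. Centre is SW corner plus half of each.
latitude 36.50, longitude 17.00.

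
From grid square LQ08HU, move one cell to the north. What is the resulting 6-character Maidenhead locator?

Latitude subsquare u = 20; +1 → 21 = v.
The longitude characters are unchanged.

LQ08hv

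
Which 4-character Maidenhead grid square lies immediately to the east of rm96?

Longitude square 9; +1 → 10, wraps to 0, carry into field.
Longitude field R = 17; +1 → 18, wraps to 0 = A, wrapping around the antimeridian.
The latitude characters are unchanged.

AM06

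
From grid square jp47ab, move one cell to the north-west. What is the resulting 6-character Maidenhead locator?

JP37xc

Longitude subsquare a = 0; −1 → -1, wraps to 23 = x, carry into square.
Longitude square 4; −1 → 3.
Latitude subsquare b = 1; +1 → 2 = c.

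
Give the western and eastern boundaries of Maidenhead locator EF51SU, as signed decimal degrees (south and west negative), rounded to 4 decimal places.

Field E=4, F=5: +4·20° lon, +5·10° lat → SW at lon -100°, lat -40°.
Square 5, 1: +5·2° lon, +1·1° lat → SW at lon -90°, lat -39°.
Subsquare s=18, u=20: +18·0.0833333° lon, +20·0.0416667° lat → SW at lon -88.5°, lat -38.1667°.
Cell spans 0.0833333° lon × 0.0416667° lat.
west -88.5000, east -88.4167.

-88.5000, -88.4167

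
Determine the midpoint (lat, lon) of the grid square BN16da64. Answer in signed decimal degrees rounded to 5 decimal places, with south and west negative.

Field B=1, N=13: +1·20° lon, +13·10° lat → SW at lon -160°, lat 40°.
Square 1, 6: +1·2° lon, +6·1° lat → SW at lon -158°, lat 46°.
Subsquare d=3, a=0: +3·0.0833333° lon, +0·0.0416667° lat → SW at lon -157.75°, lat 46°.
Extended square 6, 4: +6·0.00833333° lon, +4·0.00416667° lat → SW at lon -157.7°, lat 46.0167°.
Cell spans 0.00833333° lon × 0.00416667° lat. Centre is SW corner plus half of each.
latitude 46.01875, longitude -157.69583.

46.01875, -157.69583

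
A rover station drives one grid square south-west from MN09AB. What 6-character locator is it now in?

LN99xa

Longitude subsquare a = 0; −1 → -1, wraps to 23 = x, carry into square.
Longitude square 0; −1 → -1, wraps to 9, carry into field.
Longitude field M = 12; −1 → 11 = L.
Latitude subsquare b = 1; −1 → 0 = a.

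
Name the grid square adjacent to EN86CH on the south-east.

Longitude subsquare c = 2; +1 → 3 = d.
Latitude subsquare h = 7; −1 → 6 = g.

EN86dg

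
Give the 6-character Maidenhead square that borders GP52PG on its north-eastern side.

GP52qh

Longitude subsquare p = 15; +1 → 16 = q.
Latitude subsquare g = 6; +1 → 7 = h.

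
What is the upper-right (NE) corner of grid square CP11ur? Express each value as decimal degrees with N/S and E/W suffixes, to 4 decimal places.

Field C=2, P=15: +2·20° lon, +15·10° lat → SW at lon -140°, lat 60°.
Square 1, 1: +1·2° lon, +1·1° lat → SW at lon -138°, lat 61°.
Subsquare u=20, r=17: +20·0.0833333° lon, +17·0.0416667° lat → SW at lon -136.333°, lat 61.7083°.
Cell spans 0.0833333° lon × 0.0416667° lat. NE corner is SW corner plus one full cell.
latitude 61.7500° N, longitude 136.2500° W.

61.7500° N, 136.2500° W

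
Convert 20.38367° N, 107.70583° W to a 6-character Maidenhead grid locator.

DL60dj

Add 180° to longitude and 90° to latitude: 72.2942, 110.3837.
Field (20°×10°, letters A–R): lon ⌊72.2942/20⌋ = 3 → D; lat ⌊110.3837/10⌋ = 11 → L.
Square (2°×1°, digits 0–9): lon ⌊12.2942/2⌋ = 6; lat ⌊0.3837/1⌋ = 0.
Subsquare (5′×2.5′, letters a–x): lon ⌊0.2942/0.0833333⌋ = 3 → d; lat ⌊0.3837/0.0416667⌋ = 9 → j.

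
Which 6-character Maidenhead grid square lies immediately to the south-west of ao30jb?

Longitude subsquare j = 9; −1 → 8 = i.
Latitude subsquare b = 1; −1 → 0 = a.

AO30ia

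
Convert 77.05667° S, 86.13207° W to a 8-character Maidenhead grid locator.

Shift to the Maidenhead origin (180°W, 90°S): lon 93.86793, lat 12.94333.
Field: 93.86793/20 → 4 → E, 12.94333/10 → 1 → B; chars EB.
Square: 13.86793/2 → 6, 2.94333/1 → 2; chars 62.
Subsquare: 1.86793/0.0833333 → 22 → w, 0.94333/0.0416667 → 22 → w; chars ww.
Extended square: 0.03460/0.00833333 → 4, 0.02666/0.00416667 → 6; chars 46.

EB62ww46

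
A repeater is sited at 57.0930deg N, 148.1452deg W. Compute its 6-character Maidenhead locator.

BO57wc

Offset from 180°W / 90°S: lon 31.8548°, lat 147.0930°.
Field: lon ⌊31.8548/20⌋ = 1 → B; lat ⌊147.0930/10⌋ = 14 → O.
Square: lon ⌊11.8548/2⌋ = 5; lat ⌊7.0930/1⌋ = 7.
Subsquare: lon ⌊1.8548/0.0833333⌋ = 22 → w; lat ⌊0.0930/0.0416667⌋ = 2 → c.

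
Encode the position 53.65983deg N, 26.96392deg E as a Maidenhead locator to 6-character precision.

KO33lp

Offset from 180°W / 90°S: lon 206.9639°, lat 143.6598°.
Field: lon ⌊206.9639/20⌋ = 10 → K; lat ⌊143.6598/10⌋ = 14 → O.
Square: lon ⌊6.9639/2⌋ = 3; lat ⌊3.6598/1⌋ = 3.
Subsquare: lon ⌊0.9639/0.0833333⌋ = 11 → l; lat ⌊0.6598/0.0416667⌋ = 15 → p.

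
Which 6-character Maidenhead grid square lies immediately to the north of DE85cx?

DE86ca

Latitude subsquare x = 23; +1 → 24, wraps to 0 = a, carry into square.
Latitude square 5; +1 → 6.
The longitude characters are unchanged.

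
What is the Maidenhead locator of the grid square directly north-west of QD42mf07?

Longitude extended square 0; −1 → -1, wraps to 9, carry into subsquare.
Longitude subsquare m = 12; −1 → 11 = l.
Latitude extended square 7; +1 → 8.

QD42lf98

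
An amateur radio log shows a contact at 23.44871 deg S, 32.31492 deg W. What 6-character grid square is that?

HG36un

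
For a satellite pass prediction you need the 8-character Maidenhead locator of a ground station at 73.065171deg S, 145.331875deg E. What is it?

QB26pw94

Offset from 180°W / 90°S: lon 325.33187°, lat 16.93483°.
Field: 325.33187/20 → 16 → Q, 16.93483/10 → 1 → B; chars QB.
Square: 5.33187/2 → 2, 6.93483/1 → 6; chars 26.
Subsquare: 1.33187/0.0833333 → 15 → p, 0.93483/0.0416667 → 22 → w; chars pw.
Extended square: 0.08187/0.00833333 → 9, 0.01816/0.00416667 → 4; chars 94.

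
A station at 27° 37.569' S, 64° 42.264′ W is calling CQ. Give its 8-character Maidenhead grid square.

Add 180° to longitude and 90° to latitude: 115.29560, 62.37385.
Field: lon ⌊115.29560/20⌋ = 5 → F; lat ⌊62.37385/10⌋ = 6 → G.
Square: lon ⌊15.29560/2⌋ = 7; lat ⌊2.37385/1⌋ = 2.
Subsquare: lon ⌊1.29560/0.0833333⌋ = 15 → p; lat ⌊0.37385/0.0416667⌋ = 8 → i.
Extended square: lon ⌊0.04560/0.00833333⌋ = 5; lat ⌊0.04052/0.00416667⌋ = 9.

FG72pi59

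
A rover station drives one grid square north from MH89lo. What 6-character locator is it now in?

MH89lp

Latitude subsquare o = 14; +1 → 15 = p.
The longitude characters are unchanged.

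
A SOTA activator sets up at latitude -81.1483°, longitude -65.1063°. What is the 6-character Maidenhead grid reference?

FA78ku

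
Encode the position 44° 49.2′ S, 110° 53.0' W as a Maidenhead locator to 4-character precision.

Offset from 180°W / 90°S: lon 69.12°, lat 45.18°.
Field: 69.12/20 → 3 → D, 45.18/10 → 4 → E; chars DE.
Square: 9.12/2 → 4, 5.18/1 → 5; chars 45.

DE45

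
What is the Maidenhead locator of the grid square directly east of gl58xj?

GL68aj

Longitude subsquare x = 23; +1 → 24, wraps to 0 = a, carry into square.
Longitude square 5; +1 → 6.
The latitude characters are unchanged.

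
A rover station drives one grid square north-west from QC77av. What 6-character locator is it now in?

QC67xw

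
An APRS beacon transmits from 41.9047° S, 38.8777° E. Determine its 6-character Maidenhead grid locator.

KE98kc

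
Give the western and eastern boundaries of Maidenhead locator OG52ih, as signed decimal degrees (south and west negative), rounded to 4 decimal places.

110.6667, 110.7500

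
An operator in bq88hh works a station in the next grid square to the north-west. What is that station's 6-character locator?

Longitude subsquare h = 7; −1 → 6 = g.
Latitude subsquare h = 7; +1 → 8 = i.

BQ88gi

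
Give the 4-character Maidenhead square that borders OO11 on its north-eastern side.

Longitude square 1; +1 → 2.
Latitude square 1; +1 → 2.

OO22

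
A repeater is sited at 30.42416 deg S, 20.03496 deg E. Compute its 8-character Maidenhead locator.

KF09an48

Add 180° to longitude and 90° to latitude: 200.03496, 59.57584.
Field: lon ⌊200.03496/20⌋ = 10 → K; lat ⌊59.57584/10⌋ = 5 → F.
Square: lon ⌊0.03496/2⌋ = 0; lat ⌊9.57584/1⌋ = 9.
Subsquare: lon ⌊0.03496/0.0833333⌋ = 0 → a; lat ⌊0.57584/0.0416667⌋ = 13 → n.
Extended square: lon ⌊0.03496/0.00833333⌋ = 4; lat ⌊0.03417/0.00416667⌋ = 8.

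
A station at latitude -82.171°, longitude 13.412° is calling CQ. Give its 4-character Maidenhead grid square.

Offset from 180°W / 90°S: lon 193.41°, lat 7.83°.
Field (20°×10°, letters A–R): 193.41/20 → 9 → J, 7.83/10 → 0 → A; chars JA.
Square (2°×1°, digits 0–9): 13.41/2 → 6, 7.83/1 → 7; chars 67.

JA67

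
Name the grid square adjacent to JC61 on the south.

Latitude square 1; −1 → 0.
The longitude characters are unchanged.

JC60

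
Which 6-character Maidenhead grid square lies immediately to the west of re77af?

RE67xf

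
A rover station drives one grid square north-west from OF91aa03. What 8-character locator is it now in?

OF81xa94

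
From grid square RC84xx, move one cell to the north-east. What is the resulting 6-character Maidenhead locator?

RC95aa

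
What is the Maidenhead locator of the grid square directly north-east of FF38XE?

Longitude subsquare x = 23; +1 → 24, wraps to 0 = a, carry into square.
Longitude square 3; +1 → 4.
Latitude subsquare e = 4; +1 → 5 = f.

FF48af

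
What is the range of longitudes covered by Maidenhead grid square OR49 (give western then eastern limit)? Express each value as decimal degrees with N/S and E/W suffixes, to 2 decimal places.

108.00° E, 110.00° E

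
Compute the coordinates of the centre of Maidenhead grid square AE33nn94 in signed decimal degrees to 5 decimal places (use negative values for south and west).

-46.43958, -172.83750

Field A=0, E=4: +0·20° lon, +4·10° lat → SW at lon -180°, lat -50°.
Square 3, 3: +3·2° lon, +3·1° lat → SW at lon -174°, lat -47°.
Subsquare n=13, n=13: +13·0.0833333° lon, +13·0.0416667° lat → SW at lon -172.917°, lat -46.4583°.
Extended square 9, 4: +9·0.00833333° lon, +4·0.00416667° lat → SW at lon -172.842°, lat -46.4417°.
Cell spans 0.00833333° lon × 0.00416667° lat. Centre is SW corner plus half of each.
latitude -46.43958, longitude -172.83750.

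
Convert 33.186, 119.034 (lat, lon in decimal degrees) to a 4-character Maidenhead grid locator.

Shift to the Maidenhead origin (180°W, 90°S): lon 299.03, lat 123.19.
Field: lon ⌊299.03/20⌋ = 14 → O; lat ⌊123.19/10⌋ = 12 → M.
Square: lon ⌊19.03/2⌋ = 9; lat ⌊3.19/1⌋ = 3.

OM93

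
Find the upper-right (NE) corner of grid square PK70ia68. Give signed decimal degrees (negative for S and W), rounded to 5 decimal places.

Field P=15, K=10: +15·20° lon, +10·10° lat → SW at lon 120°, lat 10°.
Square 7, 0: +7·2° lon, +0·1° lat → SW at lon 134°, lat 10°.
Subsquare i=8, a=0: +8·0.0833333° lon, +0·0.0416667° lat → SW at lon 134.667°, lat 10°.
Extended square 6, 8: +6·0.00833333° lon, +8·0.00416667° lat → SW at lon 134.717°, lat 10.0333°.
Cell spans 0.00833333° lon × 0.00416667° lat. NE corner is SW corner plus one full cell.
latitude 10.03750, longitude 134.72500.

10.03750, 134.72500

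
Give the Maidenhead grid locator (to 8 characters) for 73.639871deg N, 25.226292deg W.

Shift to the Maidenhead origin (180°W, 90°S): lon 154.77371, lat 163.63987.
Field: 154.77371/20 → 7 → H, 163.63987/10 → 16 → Q; chars HQ.
Square: 14.77371/2 → 7, 3.63987/1 → 3; chars 73.
Subsquare: 0.77371/0.0833333 → 9 → j, 0.63987/0.0416667 → 15 → p; chars jp.
Extended square: 0.02371/0.00833333 → 2, 0.01487/0.00416667 → 3; chars 23.

HQ73jp23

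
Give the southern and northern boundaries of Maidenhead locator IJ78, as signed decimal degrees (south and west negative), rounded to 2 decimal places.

Field I=8, J=9: +8·20° lon, +9·10° lat → SW at lon -20°, lat 0°.
Square 7, 8: +7·2° lon, +8·1° lat → SW at lon -6°, lat 8°.
Cell spans 2° lon × 1° lat.
south 8.00, north 9.00.

8.00, 9.00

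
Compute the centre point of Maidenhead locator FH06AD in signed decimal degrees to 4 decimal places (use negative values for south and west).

-13.8542, -79.9583

Field F=5, H=7: +5·20° lon, +7·10° lat → SW at lon -80°, lat -20°.
Square 0, 6: +0·2° lon, +6·1° lat → SW at lon -80°, lat -14°.
Subsquare a=0, d=3: +0·0.0833333° lon, +3·0.0416667° lat → SW at lon -80°, lat -13.875°.
Cell spans 0.0833333° lon × 0.0416667° lat. Centre is SW corner plus half of each.
latitude -13.8542, longitude -79.9583.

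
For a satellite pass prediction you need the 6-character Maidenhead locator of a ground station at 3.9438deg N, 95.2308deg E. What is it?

NJ73ow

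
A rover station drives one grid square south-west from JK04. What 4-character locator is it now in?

Longitude square 0; −1 → -1, wraps to 9, carry into field.
Longitude field J = 9; −1 → 8 = I.
Latitude square 4; −1 → 3.

IK93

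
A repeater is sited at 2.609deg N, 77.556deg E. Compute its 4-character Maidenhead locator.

MJ82

Offset from 180°W / 90°S: lon 257.56°, lat 92.61°.
Field (20°×10°, letters A–R): lon ⌊257.56/20⌋ = 12 → M; lat ⌊92.61/10⌋ = 9 → J.
Square (2°×1°, digits 0–9): lon ⌊17.56/2⌋ = 8; lat ⌊2.61/1⌋ = 2.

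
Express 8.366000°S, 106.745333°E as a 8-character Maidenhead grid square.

OI31ip92

Shift to the Maidenhead origin (180°W, 90°S): lon 286.74533, lat 81.63400.
Field (20°×10°, letters A–R): lon ⌊286.74533/20⌋ = 14 → O; lat ⌊81.63400/10⌋ = 8 → I.
Square (2°×1°, digits 0–9): lon ⌊6.74533/2⌋ = 3; lat ⌊1.63400/1⌋ = 1.
Subsquare (5′×2.5′, letters a–x): lon ⌊0.74533/0.0833333⌋ = 8 → i; lat ⌊0.63400/0.0416667⌋ = 15 → p.
Extended square (30″×15″, digits 0–9): lon ⌊0.07867/0.00833333⌋ = 9; lat ⌊0.00900/0.00416667⌋ = 2.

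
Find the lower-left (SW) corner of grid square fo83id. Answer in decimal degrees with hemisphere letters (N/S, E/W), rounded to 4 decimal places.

53.1250° N, 63.3333° W

Field F=5, O=14: +5·20° lon, +14·10° lat → SW at lon -80°, lat 50°.
Square 8, 3: +8·2° lon, +3·1° lat → SW at lon -64°, lat 53°.
Subsquare i=8, d=3: +8·0.0833333° lon, +3·0.0416667° lat → SW at lon -63.3333°, lat 53.125°.
latitude 53.1250° N, longitude 63.3333° W.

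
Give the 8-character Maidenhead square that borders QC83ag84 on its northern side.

Latitude extended square 4; +1 → 5.
The longitude characters are unchanged.

QC83ag85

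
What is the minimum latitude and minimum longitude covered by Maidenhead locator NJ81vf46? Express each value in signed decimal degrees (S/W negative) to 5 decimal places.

1.23333, 97.78333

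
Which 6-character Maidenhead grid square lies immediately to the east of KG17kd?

KG17ld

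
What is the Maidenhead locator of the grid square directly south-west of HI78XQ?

Longitude subsquare x = 23; −1 → 22 = w.
Latitude subsquare q = 16; −1 → 15 = p.

HI78wp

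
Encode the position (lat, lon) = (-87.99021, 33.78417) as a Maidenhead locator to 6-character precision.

KA62va

Add 180° to longitude and 90° to latitude: 213.7842, 2.0098.
Field: lon ⌊213.7842/20⌋ = 10 → K; lat ⌊2.0098/10⌋ = 0 → A.
Square: lon ⌊13.7842/2⌋ = 6; lat ⌊2.0098/1⌋ = 2.
Subsquare: lon ⌊1.7842/0.0833333⌋ = 21 → v; lat ⌊0.0098/0.0416667⌋ = 0 → a.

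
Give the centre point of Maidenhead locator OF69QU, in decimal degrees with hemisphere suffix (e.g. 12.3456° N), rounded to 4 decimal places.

30.1458° S, 113.3750° E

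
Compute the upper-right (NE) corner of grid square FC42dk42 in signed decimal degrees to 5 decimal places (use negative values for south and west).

Field F=5, C=2: +5·20° lon, +2·10° lat → SW at lon -80°, lat -70°.
Square 4, 2: +4·2° lon, +2·1° lat → SW at lon -72°, lat -68°.
Subsquare d=3, k=10: +3·0.0833333° lon, +10·0.0416667° lat → SW at lon -71.75°, lat -67.5833°.
Extended square 4, 2: +4·0.00833333° lon, +2·0.00416667° lat → SW at lon -71.7167°, lat -67.575°.
Cell spans 0.00833333° lon × 0.00416667° lat. NE corner is SW corner plus one full cell.
latitude -67.57083, longitude -71.70833.

-67.57083, -71.70833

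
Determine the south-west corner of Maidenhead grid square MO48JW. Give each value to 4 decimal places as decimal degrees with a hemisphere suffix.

Field M=12, O=14: +12·20° lon, +14·10° lat → SW at lon 60°, lat 50°.
Square 4, 8: +4·2° lon, +8·1° lat → SW at lon 68°, lat 58°.
Subsquare j=9, w=22: +9·0.0833333° lon, +22·0.0416667° lat → SW at lon 68.75°, lat 58.9167°.
latitude 58.9167° N, longitude 68.7500° E.

58.9167° N, 68.7500° E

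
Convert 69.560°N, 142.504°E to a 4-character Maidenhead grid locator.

Add 180° to longitude and 90° to latitude: 322.50, 159.56.
Field (20°×10°, letters A–R): lon ⌊322.50/20⌋ = 16 → Q; lat ⌊159.56/10⌋ = 15 → P.
Square (2°×1°, digits 0–9): lon ⌊2.50/2⌋ = 1; lat ⌊9.56/1⌋ = 9.

QP19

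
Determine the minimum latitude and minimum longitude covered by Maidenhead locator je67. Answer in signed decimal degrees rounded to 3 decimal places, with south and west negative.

Field J=9, E=4: +9·20° lon, +4·10° lat → SW at lon 0°, lat -50°.
Square 6, 7: +6·2° lon, +7·1° lat → SW at lon 12°, lat -43°.
latitude -43.000, longitude 12.000.

-43.000, 12.000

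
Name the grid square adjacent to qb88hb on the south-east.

Longitude subsquare h = 7; +1 → 8 = i.
Latitude subsquare b = 1; −1 → 0 = a.

QB88ia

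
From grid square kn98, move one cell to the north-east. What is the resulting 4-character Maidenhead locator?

Longitude square 9; +1 → 10, wraps to 0, carry into field.
Longitude field K = 10; +1 → 11 = L.
Latitude square 8; +1 → 9.

LN09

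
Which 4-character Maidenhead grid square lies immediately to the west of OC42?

Longitude square 4; −1 → 3.
The latitude characters are unchanged.

OC32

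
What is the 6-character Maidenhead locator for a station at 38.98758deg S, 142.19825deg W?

Add 180° to longitude and 90° to latitude: 37.8017, 51.0124.
Field: lon ⌊37.8017/20⌋ = 1 → B; lat ⌊51.0124/10⌋ = 5 → F.
Square: lon ⌊17.8017/2⌋ = 8; lat ⌊1.0124/1⌋ = 1.
Subsquare: lon ⌊1.8017/0.0833333⌋ = 21 → v; lat ⌊0.0124/0.0416667⌋ = 0 → a.

BF81va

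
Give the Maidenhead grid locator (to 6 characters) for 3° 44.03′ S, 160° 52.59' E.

RI06kg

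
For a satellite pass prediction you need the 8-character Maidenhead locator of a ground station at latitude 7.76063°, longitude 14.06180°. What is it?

Add 180° to longitude and 90° to latitude: 194.06180, 97.76063.
Field (20°×10°, letters A–R): 194.06180/20 → 9 → J, 97.76063/10 → 9 → J; chars JJ.
Square (2°×1°, digits 0–9): 14.06180/2 → 7, 7.76063/1 → 7; chars 77.
Subsquare (5′×2.5′, letters a–x): 0.06180/0.0833333 → 0 → a, 0.76063/0.0416667 → 18 → s; chars as.
Extended square (30″×15″, digits 0–9): 0.06180/0.00833333 → 7, 0.01063/0.00416667 → 2; chars 72.

JJ77as72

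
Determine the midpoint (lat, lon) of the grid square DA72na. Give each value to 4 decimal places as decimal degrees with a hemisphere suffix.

87.9792° S, 104.8750° W

Field D=3, A=0: +3·20° lon, +0·10° lat → SW at lon -120°, lat -90°.
Square 7, 2: +7·2° lon, +2·1° lat → SW at lon -106°, lat -88°.
Subsquare n=13, a=0: +13·0.0833333° lon, +0·0.0416667° lat → SW at lon -104.917°, lat -88°.
Cell spans 0.0833333° lon × 0.0416667° lat. Centre is SW corner plus half of each.
latitude 87.9792° S, longitude 104.8750° W.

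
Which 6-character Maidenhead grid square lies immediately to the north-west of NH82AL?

Longitude subsquare a = 0; −1 → -1, wraps to 23 = x, carry into square.
Longitude square 8; −1 → 7.
Latitude subsquare l = 11; +1 → 12 = m.

NH72xm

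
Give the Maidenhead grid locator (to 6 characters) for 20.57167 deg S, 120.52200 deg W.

Offset from 180°W / 90°S: lon 59.4780°, lat 69.4283°.
Field (20°×10°, letters A–R): 59.4780/20 → 2 → C, 69.4283/10 → 6 → G; chars CG.
Square (2°×1°, digits 0–9): 19.4780/2 → 9, 9.4283/1 → 9; chars 99.
Subsquare (5′×2.5′, letters a–x): 1.4780/0.0833333 → 17 → r, 0.4283/0.0416667 → 10 → k; chars rk.

CG99rk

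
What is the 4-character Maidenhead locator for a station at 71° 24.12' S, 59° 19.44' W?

GB08

Add 180° to longitude and 90° to latitude: 120.68, 18.60.
Field: lon ⌊120.68/20⌋ = 6 → G; lat ⌊18.60/10⌋ = 1 → B.
Square: lon ⌊0.68/2⌋ = 0; lat ⌊8.60/1⌋ = 8.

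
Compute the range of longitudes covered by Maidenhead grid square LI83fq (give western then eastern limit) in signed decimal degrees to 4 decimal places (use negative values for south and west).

56.4167, 56.5000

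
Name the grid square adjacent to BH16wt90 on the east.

BH16xt00

Longitude extended square 9; +1 → 10, wraps to 0, carry into subsquare.
Longitude subsquare w = 22; +1 → 23 = x.
The latitude characters are unchanged.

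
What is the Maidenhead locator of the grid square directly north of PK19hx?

PL10ha

Latitude subsquare x = 23; +1 → 24, wraps to 0 = a, carry into square.
Latitude square 9; +1 → 10, wraps to 0, carry into field.
Latitude field K = 10; +1 → 11 = L.
The longitude characters are unchanged.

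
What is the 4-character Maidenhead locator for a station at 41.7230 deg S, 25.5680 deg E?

Shift to the Maidenhead origin (180°W, 90°S): lon 205.57, lat 48.28.
Field: 205.57/20 → 10 → K, 48.28/10 → 4 → E; chars KE.
Square: 5.57/2 → 2, 8.28/1 → 8; chars 28.

KE28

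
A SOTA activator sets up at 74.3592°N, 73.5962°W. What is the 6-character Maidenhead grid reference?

Offset from 180°W / 90°S: lon 106.4038°, lat 164.3592°.
Field: lon ⌊106.4038/20⌋ = 5 → F; lat ⌊164.3592/10⌋ = 16 → Q.
Square: lon ⌊6.4038/2⌋ = 3; lat ⌊4.3592/1⌋ = 4.
Subsquare: lon ⌊0.4038/0.0833333⌋ = 4 → e; lat ⌊0.3592/0.0416667⌋ = 8 → i.

FQ34ei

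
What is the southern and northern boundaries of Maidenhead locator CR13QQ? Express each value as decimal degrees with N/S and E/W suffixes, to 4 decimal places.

83.6667° N, 83.7083° N

Field C=2, R=17: +2·20° lon, +17·10° lat → SW at lon -140°, lat 80°.
Square 1, 3: +1·2° lon, +3·1° lat → SW at lon -138°, lat 83°.
Subsquare q=16, q=16: +16·0.0833333° lon, +16·0.0416667° lat → SW at lon -136.667°, lat 83.6667°.
Cell spans 0.0833333° lon × 0.0416667° lat.
south 83.6667° N, north 83.7083° N.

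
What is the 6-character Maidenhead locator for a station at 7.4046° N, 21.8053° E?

KJ07vj

Add 180° to longitude and 90° to latitude: 201.8053, 97.4046.
Field: lon ⌊201.8053/20⌋ = 10 → K; lat ⌊97.4046/10⌋ = 9 → J.
Square: lon ⌊1.8053/2⌋ = 0; lat ⌊7.4046/1⌋ = 7.
Subsquare: lon ⌊1.8053/0.0833333⌋ = 21 → v; lat ⌊0.4046/0.0416667⌋ = 9 → j.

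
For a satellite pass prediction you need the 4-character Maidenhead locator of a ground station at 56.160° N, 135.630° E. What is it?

Offset from 180°W / 90°S: lon 315.63°, lat 146.16°.
Field: lon ⌊315.63/20⌋ = 15 → P; lat ⌊146.16/10⌋ = 14 → O.
Square: lon ⌊15.63/2⌋ = 7; lat ⌊6.16/1⌋ = 6.

PO76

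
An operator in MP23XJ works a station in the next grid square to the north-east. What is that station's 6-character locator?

MP33ak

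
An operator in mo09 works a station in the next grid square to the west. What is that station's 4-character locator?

Longitude square 0; −1 → -1, wraps to 9, carry into field.
Longitude field M = 12; −1 → 11 = L.
The latitude characters are unchanged.

LO99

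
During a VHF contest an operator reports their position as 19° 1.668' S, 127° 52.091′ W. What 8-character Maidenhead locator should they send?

CH60bx53

Add 180° to longitude and 90° to latitude: 52.13182, 70.97220.
Field: lon ⌊52.13182/20⌋ = 2 → C; lat ⌊70.97220/10⌋ = 7 → H.
Square: lon ⌊12.13182/2⌋ = 6; lat ⌊0.97220/1⌋ = 0.
Subsquare: lon ⌊0.13182/0.0833333⌋ = 1 → b; lat ⌊0.97220/0.0416667⌋ = 23 → x.
Extended square: lon ⌊0.04848/0.00833333⌋ = 5; lat ⌊0.01387/0.00416667⌋ = 3.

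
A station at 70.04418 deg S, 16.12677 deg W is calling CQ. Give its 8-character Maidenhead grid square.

Offset from 180°W / 90°S: lon 163.87323°, lat 19.95582°.
Field (20°×10°, letters A–R): lon ⌊163.87323/20⌋ = 8 → I; lat ⌊19.95582/10⌋ = 1 → B.
Square (2°×1°, digits 0–9): lon ⌊3.87323/2⌋ = 1; lat ⌊9.95582/1⌋ = 9.
Subsquare (5′×2.5′, letters a–x): lon ⌊1.87323/0.0833333⌋ = 22 → w; lat ⌊0.95582/0.0416667⌋ = 22 → w.
Extended square (30″×15″, digits 0–9): lon ⌊0.03990/0.00833333⌋ = 4; lat ⌊0.03915/0.00416667⌋ = 9.

IB19ww49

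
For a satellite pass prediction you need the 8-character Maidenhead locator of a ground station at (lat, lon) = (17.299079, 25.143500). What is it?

KK27nh71

Offset from 180°W / 90°S: lon 205.14350°, lat 107.29908°.
Field: lon ⌊205.14350/20⌋ = 10 → K; lat ⌊107.29908/10⌋ = 10 → K.
Square: lon ⌊5.14350/2⌋ = 2; lat ⌊7.29908/1⌋ = 7.
Subsquare: lon ⌊1.14350/0.0833333⌋ = 13 → n; lat ⌊0.29908/0.0416667⌋ = 7 → h.
Extended square: lon ⌊0.06017/0.00833333⌋ = 7; lat ⌊0.00741/0.00416667⌋ = 1.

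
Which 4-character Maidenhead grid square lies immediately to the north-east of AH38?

Longitude square 3; +1 → 4.
Latitude square 8; +1 → 9.

AH49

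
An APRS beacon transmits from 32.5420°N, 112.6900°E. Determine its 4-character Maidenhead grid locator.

Add 180° to longitude and 90° to latitude: 292.69, 122.54.
Field (20°×10°, letters A–R): 292.69/20 → 14 → O, 122.54/10 → 12 → M; chars OM.
Square (2°×1°, digits 0–9): 12.69/2 → 6, 2.54/1 → 2; chars 62.

OM62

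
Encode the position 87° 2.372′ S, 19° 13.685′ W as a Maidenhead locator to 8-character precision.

IA02jx20

Add 180° to longitude and 90° to latitude: 160.77192, 2.96047.
Field (20°×10°, letters A–R): lon ⌊160.77192/20⌋ = 8 → I; lat ⌊2.96047/10⌋ = 0 → A.
Square (2°×1°, digits 0–9): lon ⌊0.77192/2⌋ = 0; lat ⌊2.96047/1⌋ = 2.
Subsquare (5′×2.5′, letters a–x): lon ⌊0.77192/0.0833333⌋ = 9 → j; lat ⌊0.96047/0.0416667⌋ = 23 → x.
Extended square (30″×15″, digits 0–9): lon ⌊0.02192/0.00833333⌋ = 2; lat ⌊0.00213/0.00416667⌋ = 0.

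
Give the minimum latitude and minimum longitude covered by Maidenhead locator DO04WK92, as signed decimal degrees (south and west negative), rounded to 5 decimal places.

54.42500, -118.09167

Field D=3, O=14: +3·20° lon, +14·10° lat → SW at lon -120°, lat 50°.
Square 0, 4: +0·2° lon, +4·1° lat → SW at lon -120°, lat 54°.
Subsquare w=22, k=10: +22·0.0833333° lon, +10·0.0416667° lat → SW at lon -118.167°, lat 54.4167°.
Extended square 9, 2: +9·0.00833333° lon, +2·0.00416667° lat → SW at lon -118.092°, lat 54.425°.
latitude 54.42500, longitude -118.09167.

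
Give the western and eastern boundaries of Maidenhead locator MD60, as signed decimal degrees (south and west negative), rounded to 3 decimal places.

Field M=12, D=3: +12·20° lon, +3·10° lat → SW at lon 60°, lat -60°.
Square 6, 0: +6·2° lon, +0·1° lat → SW at lon 72°, lat -60°.
Cell spans 2° lon × 1° lat.
west 72.000, east 74.000.

72.000, 74.000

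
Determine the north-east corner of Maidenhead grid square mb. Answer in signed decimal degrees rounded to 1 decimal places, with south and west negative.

Field M=12, B=1: +12·20° lon, +1·10° lat → SW at lon 60°, lat -80°.
Cell spans 20° lon × 10° lat. NE corner is SW corner plus one full cell.
latitude -70.0, longitude 80.0.

-70.0, 80.0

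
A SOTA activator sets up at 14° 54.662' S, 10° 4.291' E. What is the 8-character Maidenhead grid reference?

Offset from 180°W / 90°S: lon 190.07152°, lat 75.08897°.
Field: lon ⌊190.07152/20⌋ = 9 → J; lat ⌊75.08897/10⌋ = 7 → H.
Square: lon ⌊10.07152/2⌋ = 5; lat ⌊5.08897/1⌋ = 5.
Subsquare: lon ⌊0.07152/0.0833333⌋ = 0 → a; lat ⌊0.08897/0.0416667⌋ = 2 → c.
Extended square: lon ⌊0.07152/0.00833333⌋ = 8; lat ⌊0.00563/0.00416667⌋ = 1.

JH55ac81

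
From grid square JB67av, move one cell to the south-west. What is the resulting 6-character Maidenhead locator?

JB57xu

Longitude subsquare a = 0; −1 → -1, wraps to 23 = x, carry into square.
Longitude square 6; −1 → 5.
Latitude subsquare v = 21; −1 → 20 = u.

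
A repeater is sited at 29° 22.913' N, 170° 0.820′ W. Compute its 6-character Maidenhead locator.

AL49xj

Offset from 180°W / 90°S: lon 9.9863°, lat 119.3819°.
Field: lon ⌊9.9863/20⌋ = 0 → A; lat ⌊119.3819/10⌋ = 11 → L.
Square: lon ⌊9.9863/2⌋ = 4; lat ⌊9.3819/1⌋ = 9.
Subsquare: lon ⌊1.9863/0.0833333⌋ = 23 → x; lat ⌊0.3819/0.0416667⌋ = 9 → j.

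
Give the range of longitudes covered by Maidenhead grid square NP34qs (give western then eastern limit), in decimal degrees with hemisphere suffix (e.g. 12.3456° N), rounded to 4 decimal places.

87.3333° E, 87.4167° E

Field N=13, P=15: +13·20° lon, +15·10° lat → SW at lon 80°, lat 60°.
Square 3, 4: +3·2° lon, +4·1° lat → SW at lon 86°, lat 64°.
Subsquare q=16, s=18: +16·0.0833333° lon, +18·0.0416667° lat → SW at lon 87.3333°, lat 64.75°.
Cell spans 0.0833333° lon × 0.0416667° lat.
west 87.3333° E, east 87.4167° E.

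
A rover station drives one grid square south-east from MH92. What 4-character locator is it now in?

NH01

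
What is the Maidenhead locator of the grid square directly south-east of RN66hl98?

Longitude extended square 9; +1 → 10, wraps to 0, carry into subsquare.
Longitude subsquare h = 7; +1 → 8 = i.
Latitude extended square 8; −1 → 7.

RN66il07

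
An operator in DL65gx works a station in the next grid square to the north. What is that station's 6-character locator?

Latitude subsquare x = 23; +1 → 24, wraps to 0 = a, carry into square.
Latitude square 5; +1 → 6.
The longitude characters are unchanged.

DL66ga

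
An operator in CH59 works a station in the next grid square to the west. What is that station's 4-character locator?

CH49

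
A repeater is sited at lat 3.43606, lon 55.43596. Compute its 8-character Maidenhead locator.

Add 180° to longitude and 90° to latitude: 235.43596, 93.43606.
Field: 235.43596/20 → 11 → L, 93.43606/10 → 9 → J; chars LJ.
Square: 15.43596/2 → 7, 3.43606/1 → 3; chars 73.
Subsquare: 1.43596/0.0833333 → 17 → r, 0.43606/0.0416667 → 10 → k; chars rk.
Extended square: 0.01929/0.00833333 → 2, 0.01939/0.00416667 → 4; chars 24.

LJ73rk24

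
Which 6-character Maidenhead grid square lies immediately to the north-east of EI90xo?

Longitude subsquare x = 23; +1 → 24, wraps to 0 = a, carry into square.
Longitude square 9; +1 → 10, wraps to 0, carry into field.
Longitude field E = 4; +1 → 5 = F.
Latitude subsquare o = 14; +1 → 15 = p.

FI00ap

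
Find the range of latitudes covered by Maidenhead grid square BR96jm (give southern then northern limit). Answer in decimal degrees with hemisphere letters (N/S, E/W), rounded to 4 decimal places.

86.5000° N, 86.5417° N

Field B=1, R=17: +1·20° lon, +17·10° lat → SW at lon -160°, lat 80°.
Square 9, 6: +9·2° lon, +6·1° lat → SW at lon -142°, lat 86°.
Subsquare j=9, m=12: +9·0.0833333° lon, +12·0.0416667° lat → SW at lon -141.25°, lat 86.5°.
Cell spans 0.0833333° lon × 0.0416667° lat.
south 86.5000° N, north 86.5417° N.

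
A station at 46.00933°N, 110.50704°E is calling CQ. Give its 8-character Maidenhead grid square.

Offset from 180°W / 90°S: lon 290.50704°, lat 136.00933°.
Field: 290.50704/20 → 14 → O, 136.00933/10 → 13 → N; chars ON.
Square: 10.50704/2 → 5, 6.00933/1 → 6; chars 56.
Subsquare: 0.50704/0.0833333 → 6 → g, 0.00933/0.0416667 → 0 → a; chars ga.
Extended square: 0.00704/0.00833333 → 0, 0.00933/0.00416667 → 2; chars 02.

ON56ga02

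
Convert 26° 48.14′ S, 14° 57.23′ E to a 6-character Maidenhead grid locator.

Offset from 180°W / 90°S: lon 194.9538°, lat 63.1977°.
Field: lon ⌊194.9538/20⌋ = 9 → J; lat ⌊63.1977/10⌋ = 6 → G.
Square: lon ⌊14.9538/2⌋ = 7; lat ⌊3.1977/1⌋ = 3.
Subsquare: lon ⌊0.9538/0.0833333⌋ = 11 → l; lat ⌊0.1977/0.0416667⌋ = 4 → e.

JG73le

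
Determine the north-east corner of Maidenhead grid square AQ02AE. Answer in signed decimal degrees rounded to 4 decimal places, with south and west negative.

Field A=0, Q=16: +0·20° lon, +16·10° lat → SW at lon -180°, lat 70°.
Square 0, 2: +0·2° lon, +2·1° lat → SW at lon -180°, lat 72°.
Subsquare a=0, e=4: +0·0.0833333° lon, +4·0.0416667° lat → SW at lon -180°, lat 72.1667°.
Cell spans 0.0833333° lon × 0.0416667° lat. NE corner is SW corner plus one full cell.
latitude 72.2083, longitude -179.9167.

72.2083, -179.9167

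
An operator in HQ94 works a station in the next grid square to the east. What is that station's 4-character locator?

IQ04

Longitude square 9; +1 → 10, wraps to 0, carry into field.
Longitude field H = 7; +1 → 8 = I.
The latitude characters are unchanged.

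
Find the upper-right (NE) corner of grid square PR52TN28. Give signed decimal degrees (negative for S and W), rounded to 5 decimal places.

82.57917, 131.60833

Field P=15, R=17: +15·20° lon, +17·10° lat → SW at lon 120°, lat 80°.
Square 5, 2: +5·2° lon, +2·1° lat → SW at lon 130°, lat 82°.
Subsquare t=19, n=13: +19·0.0833333° lon, +13·0.0416667° lat → SW at lon 131.583°, lat 82.5417°.
Extended square 2, 8: +2·0.00833333° lon, +8·0.00416667° lat → SW at lon 131.6°, lat 82.575°.
Cell spans 0.00833333° lon × 0.00416667° lat. NE corner is SW corner plus one full cell.
latitude 82.57917, longitude 131.60833.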